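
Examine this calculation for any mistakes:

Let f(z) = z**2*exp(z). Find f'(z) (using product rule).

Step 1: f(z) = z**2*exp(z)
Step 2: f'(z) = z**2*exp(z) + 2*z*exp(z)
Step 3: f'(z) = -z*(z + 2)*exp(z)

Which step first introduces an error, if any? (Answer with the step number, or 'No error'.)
Step 3

Step 3 is incorrect due to a sign flip.
The step shows: -z*(z + 2)*exp(z)
The correct value should be: z*(z + 2)*exp(z)

Explanation: The sign of the whole expression was flipped: the term z*(z + 2)*exp(z) was incorrectly written as -z*(z + 2)*exp(z)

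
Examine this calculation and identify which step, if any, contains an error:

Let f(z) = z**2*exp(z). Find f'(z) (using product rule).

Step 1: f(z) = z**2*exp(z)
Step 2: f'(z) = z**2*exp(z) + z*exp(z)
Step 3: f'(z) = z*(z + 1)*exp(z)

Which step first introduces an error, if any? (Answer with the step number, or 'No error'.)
Step 2

Step 2 is incorrect due to a wrong coefficient.
The step shows: z**2*exp(z) + z*exp(z)
The correct value should be: z**2*exp(z) + 2*z*exp(z)

Explanation: The coefficient 2 was incorrectly written as 1: the term 2*z*exp(z) was incorrectly written as z*exp(z)
The later steps are derived from this incorrect expression, so the error originates in Step 2.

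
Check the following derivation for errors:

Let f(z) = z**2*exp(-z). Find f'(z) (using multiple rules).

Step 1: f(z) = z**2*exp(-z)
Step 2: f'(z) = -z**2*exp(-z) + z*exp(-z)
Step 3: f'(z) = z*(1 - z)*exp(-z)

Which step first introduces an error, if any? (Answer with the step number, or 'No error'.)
Step 2

Step 2 is incorrect due to a wrong coefficient.
The step shows: -z**2*exp(-z) + z*exp(-z)
The correct value should be: -z**2*exp(-z) + 2*z*exp(-z)

Explanation: The coefficient 2 was incorrectly written as 1: the term 2*z*exp(-z) was incorrectly written as z*exp(-z)
The later steps are derived from this incorrect expression, so the error originates in Step 2.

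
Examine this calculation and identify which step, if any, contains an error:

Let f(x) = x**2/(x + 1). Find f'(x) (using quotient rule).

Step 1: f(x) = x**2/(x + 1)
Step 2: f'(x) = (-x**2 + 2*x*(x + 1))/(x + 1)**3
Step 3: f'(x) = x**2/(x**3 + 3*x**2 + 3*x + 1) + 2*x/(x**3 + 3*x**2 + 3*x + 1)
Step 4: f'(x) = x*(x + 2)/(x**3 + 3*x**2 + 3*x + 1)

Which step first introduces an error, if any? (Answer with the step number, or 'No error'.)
Step 2

Step 2 is incorrect due to a wrong exponent.
The step shows: (-x**2 + 2*x*(x + 1))/(x + 1)**3
The correct value should be: (-x**2 + 2*x*(x + 1))/(x + 1)**2

Explanation: The exponent -2 on x + 1 was incorrectly written as -3: the term (-x**2 + 2*x*(x + 1))/(x + 1)**2 was incorrectly written as (-x**2 + 2*x*(x + 1))/(x + 1)**3
The later steps are derived from this incorrect expression, so the error originates in Step 2.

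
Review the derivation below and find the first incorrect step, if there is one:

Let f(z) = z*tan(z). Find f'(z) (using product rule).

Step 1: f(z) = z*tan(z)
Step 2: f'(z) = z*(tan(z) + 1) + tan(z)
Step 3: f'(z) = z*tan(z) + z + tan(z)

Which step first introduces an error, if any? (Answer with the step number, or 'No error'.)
Step 2

Step 2 is incorrect due to a wrong exponent.
The step shows: z*(tan(z) + 1) + tan(z)
The correct value should be: z*(tan(z)**2 + 1) + tan(z)

Explanation: The exponent 2 on tan(z) was incorrectly written as 1: the term z*(tan(z)**2 + 1) was incorrectly written as z*(tan(z) + 1)
The later steps are derived from this incorrect expression, so the error originates in Step 2.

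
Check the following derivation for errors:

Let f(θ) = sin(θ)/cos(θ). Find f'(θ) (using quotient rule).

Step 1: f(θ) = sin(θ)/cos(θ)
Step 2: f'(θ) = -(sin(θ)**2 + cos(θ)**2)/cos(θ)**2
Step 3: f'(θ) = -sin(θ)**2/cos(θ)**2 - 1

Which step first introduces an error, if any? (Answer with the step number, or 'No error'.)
Step 2

Step 2 is incorrect due to a sign flip.
The step shows: -(sin(θ)**2 + cos(θ)**2)/cos(θ)**2
The correct value should be: (sin(θ)**2 + cos(θ)**2)/cos(θ)**2

Explanation: The sign of the whole expression was flipped: the term (sin(θ)**2 + cos(θ)**2)/cos(θ)**2 was incorrectly written as -(sin(θ)**2 + cos(θ)**2)/cos(θ)**2
The later steps are derived from this incorrect expression, so the error originates in Step 2.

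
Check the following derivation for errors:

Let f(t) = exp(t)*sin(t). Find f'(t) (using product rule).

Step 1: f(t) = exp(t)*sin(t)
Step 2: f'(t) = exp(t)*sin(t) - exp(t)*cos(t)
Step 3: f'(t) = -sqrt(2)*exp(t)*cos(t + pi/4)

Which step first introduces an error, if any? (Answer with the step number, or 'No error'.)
Step 2

Step 2 is incorrect due to a sign flip.
The step shows: exp(t)*sin(t) - exp(t)*cos(t)
The correct value should be: exp(t)*sin(t) + exp(t)*cos(t)

Explanation: The sign of one term was flipped: the term exp(t)*cos(t) was incorrectly written as -exp(t)*cos(t)
The later steps are derived from this incorrect expression, so the error originates in Step 2.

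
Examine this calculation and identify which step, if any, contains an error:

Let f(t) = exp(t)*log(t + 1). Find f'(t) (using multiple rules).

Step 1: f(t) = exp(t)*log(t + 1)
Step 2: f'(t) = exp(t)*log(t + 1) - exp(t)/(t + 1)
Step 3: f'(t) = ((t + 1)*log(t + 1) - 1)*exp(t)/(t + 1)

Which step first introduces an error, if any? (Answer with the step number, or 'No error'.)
Step 2

Step 2 is incorrect due to a sign flip.
The step shows: exp(t)*log(t + 1) - exp(t)/(t + 1)
The correct value should be: exp(t)*log(t + 1) + exp(t)/(t + 1)

Explanation: The sign of one term was flipped: the term exp(t)/(t + 1) was incorrectly written as -exp(t)/(t + 1)
The later steps are derived from this incorrect expression, so the error originates in Step 2.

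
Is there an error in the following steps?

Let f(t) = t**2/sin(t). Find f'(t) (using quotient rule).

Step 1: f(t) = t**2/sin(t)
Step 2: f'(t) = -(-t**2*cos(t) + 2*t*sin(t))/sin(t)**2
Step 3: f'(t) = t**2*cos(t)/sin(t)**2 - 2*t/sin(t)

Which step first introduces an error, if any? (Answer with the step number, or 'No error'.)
Step 2

Step 2 is incorrect due to a sign flip.
The step shows: -(-t**2*cos(t) + 2*t*sin(t))/sin(t)**2
The correct value should be: (-t**2*cos(t) + 2*t*sin(t))/sin(t)**2

Explanation: The sign of the whole expression was flipped: the term (-t**2*cos(t) + 2*t*sin(t))/sin(t)**2 was incorrectly written as -(-t**2*cos(t) + 2*t*sin(t))/sin(t)**2
The later steps are derived from this incorrect expression, so the error originates in Step 2.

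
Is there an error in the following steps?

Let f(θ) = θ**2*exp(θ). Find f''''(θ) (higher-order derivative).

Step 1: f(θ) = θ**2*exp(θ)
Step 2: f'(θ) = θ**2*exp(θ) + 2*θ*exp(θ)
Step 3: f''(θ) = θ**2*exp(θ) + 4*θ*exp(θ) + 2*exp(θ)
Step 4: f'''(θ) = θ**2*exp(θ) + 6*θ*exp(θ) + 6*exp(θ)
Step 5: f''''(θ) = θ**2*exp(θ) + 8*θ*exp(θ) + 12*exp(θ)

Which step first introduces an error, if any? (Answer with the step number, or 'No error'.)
No error

All steps in this derivation are correct.
The final answer f''''(θ) = θ**2*exp(θ) + 8*θ*exp(θ) + 12*exp(θ) is valid.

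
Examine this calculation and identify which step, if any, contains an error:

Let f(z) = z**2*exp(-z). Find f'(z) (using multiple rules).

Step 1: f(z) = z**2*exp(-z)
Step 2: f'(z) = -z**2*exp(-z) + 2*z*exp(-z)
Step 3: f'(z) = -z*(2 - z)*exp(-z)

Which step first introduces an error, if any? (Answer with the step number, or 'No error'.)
Step 3

Step 3 is incorrect due to a sign flip.
The step shows: -z*(2 - z)*exp(-z)
The correct value should be: z*(2 - z)*exp(-z)

Explanation: The sign of the whole expression was flipped: the term z*(2 - z)*exp(-z) was incorrectly written as -z*(2 - z)*exp(-z)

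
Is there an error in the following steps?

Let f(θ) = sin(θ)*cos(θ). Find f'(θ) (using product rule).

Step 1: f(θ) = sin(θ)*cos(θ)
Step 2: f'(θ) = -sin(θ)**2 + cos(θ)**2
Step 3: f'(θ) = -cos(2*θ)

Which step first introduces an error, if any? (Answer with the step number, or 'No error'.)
Step 3

Step 3 is incorrect due to a sign flip.
The step shows: -cos(2*θ)
The correct value should be: cos(2*θ)

Explanation: The sign of the whole expression was flipped: the term cos(2*θ) was incorrectly written as -cos(2*θ)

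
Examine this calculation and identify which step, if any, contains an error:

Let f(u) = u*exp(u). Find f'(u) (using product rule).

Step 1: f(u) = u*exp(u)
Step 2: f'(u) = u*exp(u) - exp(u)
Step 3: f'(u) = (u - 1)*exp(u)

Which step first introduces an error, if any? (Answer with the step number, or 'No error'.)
Step 2

Step 2 is incorrect due to a sign flip.
The step shows: u*exp(u) - exp(u)
The correct value should be: u*exp(u) + exp(u)

Explanation: The sign of one term was flipped: the term exp(u) was incorrectly written as -exp(u)
The later steps are derived from this incorrect expression, so the error originates in Step 2.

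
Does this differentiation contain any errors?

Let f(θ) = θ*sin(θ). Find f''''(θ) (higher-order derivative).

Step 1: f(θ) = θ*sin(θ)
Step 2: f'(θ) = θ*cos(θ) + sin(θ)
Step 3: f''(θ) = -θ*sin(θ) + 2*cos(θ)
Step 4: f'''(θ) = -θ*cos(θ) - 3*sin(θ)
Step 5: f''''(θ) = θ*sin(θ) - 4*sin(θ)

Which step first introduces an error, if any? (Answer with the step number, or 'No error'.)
Step 5

Step 5 is incorrect due to a wrong trig function.
The step shows: θ*sin(θ) - 4*sin(θ)
The correct value should be: θ*sin(θ) - 4*cos(θ)

Explanation: cos(θ) was incorrectly written as sin(θ): the term -4*cos(θ) was incorrectly written as -4*sin(θ)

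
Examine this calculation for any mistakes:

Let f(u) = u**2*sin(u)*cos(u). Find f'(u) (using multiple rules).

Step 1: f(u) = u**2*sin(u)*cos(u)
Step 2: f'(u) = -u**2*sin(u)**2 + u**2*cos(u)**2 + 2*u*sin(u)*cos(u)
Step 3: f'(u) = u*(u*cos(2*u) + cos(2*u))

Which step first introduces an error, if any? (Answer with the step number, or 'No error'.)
Step 3

Step 3 is incorrect due to a wrong trig function.
The step shows: u*(u*cos(2*u) + cos(2*u))
The correct value should be: u*(u*cos(2*u) + sin(2*u))

Explanation: sin(2*u) was incorrectly written as cos(2*u): the term u*(u*cos(2*u) + sin(2*u)) was incorrectly written as u*(u*cos(2*u) + cos(2*u))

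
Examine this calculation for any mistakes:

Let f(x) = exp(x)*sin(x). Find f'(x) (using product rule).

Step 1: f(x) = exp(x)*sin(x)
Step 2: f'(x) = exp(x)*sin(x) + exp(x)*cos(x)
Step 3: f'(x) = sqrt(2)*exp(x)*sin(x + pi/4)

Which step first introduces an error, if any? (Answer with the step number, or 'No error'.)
No error

All steps in this derivation are correct.
The final answer f'(x) = sqrt(2)*exp(x)*sin(x + pi/4) is valid.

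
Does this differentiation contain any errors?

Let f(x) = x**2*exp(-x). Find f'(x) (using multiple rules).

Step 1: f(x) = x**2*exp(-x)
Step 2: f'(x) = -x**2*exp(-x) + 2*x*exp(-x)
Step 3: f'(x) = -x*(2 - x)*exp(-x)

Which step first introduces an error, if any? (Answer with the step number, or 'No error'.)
Step 3

Step 3 is incorrect due to a sign flip.
The step shows: -x*(2 - x)*exp(-x)
The correct value should be: x*(2 - x)*exp(-x)

Explanation: The sign of the whole expression was flipped: the term x*(2 - x)*exp(-x) was incorrectly written as -x*(2 - x)*exp(-x)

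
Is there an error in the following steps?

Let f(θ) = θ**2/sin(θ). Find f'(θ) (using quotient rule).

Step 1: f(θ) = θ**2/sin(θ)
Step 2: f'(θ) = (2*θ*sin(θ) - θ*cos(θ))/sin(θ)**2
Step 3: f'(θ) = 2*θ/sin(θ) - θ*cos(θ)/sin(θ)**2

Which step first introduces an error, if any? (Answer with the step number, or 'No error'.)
Step 2

Step 2 is incorrect due to a wrong exponent.
The step shows: (2*θ*sin(θ) - θ*cos(θ))/sin(θ)**2
The correct value should be: (-θ**2*cos(θ) + 2*θ*sin(θ))/sin(θ)**2

Explanation: The exponent 2 on θ was incorrectly written as 1: the term (-θ**2*cos(θ) + 2*θ*sin(θ))/sin(θ)**2 was incorrectly written as (2*θ*sin(θ) - θ*cos(θ))/sin(θ)**2
The later steps are derived from this incorrect expression, so the error originates in Step 2.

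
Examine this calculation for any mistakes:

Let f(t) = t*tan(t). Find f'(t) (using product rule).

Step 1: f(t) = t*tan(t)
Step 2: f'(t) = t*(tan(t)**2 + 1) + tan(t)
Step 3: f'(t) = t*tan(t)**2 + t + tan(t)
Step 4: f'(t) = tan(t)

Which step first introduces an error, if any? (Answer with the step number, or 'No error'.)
Step 4

Step 4 is incorrect due to a dropped term.
The step shows: tan(t)
The correct value should be: t/cos(t)**2 + tan(t)

Explanation: A term was dropped: the term t/cos(t)**2 was incorrectly omitted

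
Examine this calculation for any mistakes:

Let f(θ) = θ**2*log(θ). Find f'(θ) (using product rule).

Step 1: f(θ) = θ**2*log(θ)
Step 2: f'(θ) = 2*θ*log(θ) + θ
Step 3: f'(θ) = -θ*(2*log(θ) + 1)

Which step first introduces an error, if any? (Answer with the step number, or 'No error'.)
Step 3

Step 3 is incorrect due to a sign flip.
The step shows: -θ*(2*log(θ) + 1)
The correct value should be: θ*(2*log(θ) + 1)

Explanation: The sign of the whole expression was flipped: the term θ*(2*log(θ) + 1) was incorrectly written as -θ*(2*log(θ) + 1)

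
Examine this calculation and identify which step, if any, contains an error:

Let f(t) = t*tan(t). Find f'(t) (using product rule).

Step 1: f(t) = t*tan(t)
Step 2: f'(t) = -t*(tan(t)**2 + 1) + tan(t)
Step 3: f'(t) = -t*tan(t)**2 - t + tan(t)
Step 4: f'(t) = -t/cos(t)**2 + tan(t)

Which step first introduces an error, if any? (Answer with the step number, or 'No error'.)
Step 2

Step 2 is incorrect due to a sign flip.
The step shows: -t*(tan(t)**2 + 1) + tan(t)
The correct value should be: t*(tan(t)**2 + 1) + tan(t)

Explanation: The sign of one term was flipped: the term t*(tan(t)**2 + 1) was incorrectly written as -t*(tan(t)**2 + 1)
The later steps are derived from this incorrect expression, so the error originates in Step 2.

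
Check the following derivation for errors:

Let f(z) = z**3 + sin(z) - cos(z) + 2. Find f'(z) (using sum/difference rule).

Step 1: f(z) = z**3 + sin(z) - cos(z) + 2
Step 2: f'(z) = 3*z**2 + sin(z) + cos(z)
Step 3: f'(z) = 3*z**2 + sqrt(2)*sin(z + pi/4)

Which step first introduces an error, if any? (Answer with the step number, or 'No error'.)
No error

All steps in this derivation are correct.
The final answer f'(z) = 3*z**2 + sqrt(2)*sin(z + pi/4) is valid.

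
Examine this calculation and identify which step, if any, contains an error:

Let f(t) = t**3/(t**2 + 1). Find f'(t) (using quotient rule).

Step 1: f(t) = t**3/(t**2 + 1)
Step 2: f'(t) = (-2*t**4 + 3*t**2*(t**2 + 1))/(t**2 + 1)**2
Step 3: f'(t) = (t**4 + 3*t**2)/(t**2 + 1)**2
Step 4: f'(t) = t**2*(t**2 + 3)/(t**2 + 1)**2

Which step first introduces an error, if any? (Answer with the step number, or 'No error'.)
No error

All steps in this derivation are correct.
The final answer f'(t) = t**2*(t**2 + 3)/(t**2 + 1)**2 is valid.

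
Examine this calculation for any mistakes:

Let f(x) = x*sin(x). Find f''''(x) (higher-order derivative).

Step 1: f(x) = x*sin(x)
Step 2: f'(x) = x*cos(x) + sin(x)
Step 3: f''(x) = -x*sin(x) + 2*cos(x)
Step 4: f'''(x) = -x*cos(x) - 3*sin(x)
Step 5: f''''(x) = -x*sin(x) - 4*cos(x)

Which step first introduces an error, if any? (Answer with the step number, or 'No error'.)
Step 5

Step 5 is incorrect due to a sign flip.
The step shows: -x*sin(x) - 4*cos(x)
The correct value should be: x*sin(x) - 4*cos(x)

Explanation: The sign of one term was flipped: the term x*sin(x) was incorrectly written as -x*sin(x)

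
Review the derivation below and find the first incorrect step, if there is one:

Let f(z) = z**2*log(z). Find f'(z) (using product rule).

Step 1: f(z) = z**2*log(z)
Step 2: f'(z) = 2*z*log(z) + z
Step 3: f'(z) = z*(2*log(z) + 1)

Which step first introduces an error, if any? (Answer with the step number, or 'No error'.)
No error

All steps in this derivation are correct.
The final answer f'(z) = z*(2*log(z) + 1) is valid.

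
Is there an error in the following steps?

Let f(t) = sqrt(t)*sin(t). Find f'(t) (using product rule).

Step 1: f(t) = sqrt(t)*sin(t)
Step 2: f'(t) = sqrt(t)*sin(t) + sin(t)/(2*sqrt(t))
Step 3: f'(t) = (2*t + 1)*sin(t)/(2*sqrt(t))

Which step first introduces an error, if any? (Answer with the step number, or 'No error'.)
Step 2

Step 2 is incorrect due to a wrong trig function.
The step shows: sqrt(t)*sin(t) + sin(t)/(2*sqrt(t))
The correct value should be: sqrt(t)*cos(t) + sin(t)/(2*sqrt(t))

Explanation: cos(t) was incorrectly written as sin(t): the term sqrt(t)*cos(t) was incorrectly written as sqrt(t)*sin(t)
The later steps are derived from this incorrect expression, so the error originates in Step 2.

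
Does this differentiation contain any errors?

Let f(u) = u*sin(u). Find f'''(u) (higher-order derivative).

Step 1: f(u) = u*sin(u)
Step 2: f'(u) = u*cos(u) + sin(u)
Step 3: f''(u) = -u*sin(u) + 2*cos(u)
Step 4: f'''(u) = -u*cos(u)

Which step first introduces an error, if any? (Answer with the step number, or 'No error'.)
Step 4

Step 4 is incorrect due to a dropped term.
The step shows: -u*cos(u)
The correct value should be: -u*cos(u) - 3*sin(u)

Explanation: A term was dropped: the term -3*sin(u) was incorrectly omitted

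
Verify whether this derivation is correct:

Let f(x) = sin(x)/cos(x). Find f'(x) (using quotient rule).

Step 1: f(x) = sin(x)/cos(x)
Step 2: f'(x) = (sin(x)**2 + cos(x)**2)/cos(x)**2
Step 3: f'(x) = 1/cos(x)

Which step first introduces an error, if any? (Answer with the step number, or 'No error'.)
Step 3

Step 3 is incorrect due to a wrong exponent.
The step shows: 1/cos(x)
The correct value should be: cos(x)**(-2)

Explanation: The exponent -2 on cos(x) was incorrectly written as -1: the term cos(x)**(-2) was incorrectly written as 1/cos(x)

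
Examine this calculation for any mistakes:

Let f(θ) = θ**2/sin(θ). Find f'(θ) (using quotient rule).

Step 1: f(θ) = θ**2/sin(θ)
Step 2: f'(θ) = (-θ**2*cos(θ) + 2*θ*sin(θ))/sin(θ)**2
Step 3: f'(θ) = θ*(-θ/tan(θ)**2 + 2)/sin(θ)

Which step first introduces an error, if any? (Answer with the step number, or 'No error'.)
Step 3

Step 3 is incorrect due to a wrong exponent.
The step shows: θ*(-θ/tan(θ)**2 + 2)/sin(θ)
The correct value should be: θ*(-θ/tan(θ) + 2)/sin(θ)

Explanation: The exponent -1 on tan(θ) was incorrectly written as -2: the term θ*(-θ/tan(θ) + 2)/sin(θ) was incorrectly written as θ*(-θ/tan(θ)**2 + 2)/sin(θ)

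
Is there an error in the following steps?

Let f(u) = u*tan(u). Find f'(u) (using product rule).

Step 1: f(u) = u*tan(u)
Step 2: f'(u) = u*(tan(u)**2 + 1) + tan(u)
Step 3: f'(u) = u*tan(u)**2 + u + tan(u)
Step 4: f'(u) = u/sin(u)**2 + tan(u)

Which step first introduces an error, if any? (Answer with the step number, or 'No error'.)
Step 4

Step 4 is incorrect due to a wrong trig function.
The step shows: u/sin(u)**2 + tan(u)
The correct value should be: u/cos(u)**2 + tan(u)

Explanation: cos(u) was incorrectly written as sin(u): the term u/cos(u)**2 was incorrectly written as u/sin(u)**2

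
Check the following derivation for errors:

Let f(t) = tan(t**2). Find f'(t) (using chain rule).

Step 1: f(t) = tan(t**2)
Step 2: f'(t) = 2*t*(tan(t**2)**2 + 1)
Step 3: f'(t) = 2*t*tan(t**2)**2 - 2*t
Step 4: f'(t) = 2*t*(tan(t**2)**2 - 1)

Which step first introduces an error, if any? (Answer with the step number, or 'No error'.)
Step 3

Step 3 is incorrect due to a sign flip.
The step shows: 2*t*tan(t**2)**2 - 2*t
The correct value should be: 2*t*tan(t**2)**2 + 2*t

Explanation: The sign of one term was flipped: the term 2*t was incorrectly written as -2*t
The later steps are derived from this incorrect expression, so the error originates in Step 3.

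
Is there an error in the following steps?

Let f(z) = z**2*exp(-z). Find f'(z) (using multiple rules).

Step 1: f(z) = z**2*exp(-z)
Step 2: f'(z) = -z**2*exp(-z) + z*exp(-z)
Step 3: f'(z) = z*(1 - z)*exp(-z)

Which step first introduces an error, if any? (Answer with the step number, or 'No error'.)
Step 2

Step 2 is incorrect due to a wrong coefficient.
The step shows: -z**2*exp(-z) + z*exp(-z)
The correct value should be: -z**2*exp(-z) + 2*z*exp(-z)

Explanation: The coefficient 2 was incorrectly written as 1: the term 2*z*exp(-z) was incorrectly written as z*exp(-z)
The later steps are derived from this incorrect expression, so the error originates in Step 2.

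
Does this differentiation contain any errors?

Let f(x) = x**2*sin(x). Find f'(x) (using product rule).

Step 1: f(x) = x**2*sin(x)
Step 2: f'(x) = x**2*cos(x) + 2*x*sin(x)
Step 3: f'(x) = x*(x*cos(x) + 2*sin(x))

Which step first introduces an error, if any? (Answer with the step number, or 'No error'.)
No error

All steps in this derivation are correct.
The final answer f'(x) = x*(x*cos(x) + 2*sin(x)) is valid.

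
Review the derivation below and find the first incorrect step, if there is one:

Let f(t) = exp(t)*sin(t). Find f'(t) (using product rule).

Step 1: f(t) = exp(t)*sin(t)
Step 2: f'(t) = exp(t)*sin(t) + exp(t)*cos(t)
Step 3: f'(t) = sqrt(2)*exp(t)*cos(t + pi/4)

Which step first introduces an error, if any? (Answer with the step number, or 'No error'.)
Step 3

Step 3 is incorrect due to a wrong trig function.
The step shows: sqrt(2)*exp(t)*cos(t + pi/4)
The correct value should be: sqrt(2)*exp(t)*sin(t + pi/4)

Explanation: sin(t + pi/4) was incorrectly written as cos(t + pi/4): the term sqrt(2)*exp(t)*sin(t + pi/4) was incorrectly written as sqrt(2)*exp(t)*cos(t + pi/4)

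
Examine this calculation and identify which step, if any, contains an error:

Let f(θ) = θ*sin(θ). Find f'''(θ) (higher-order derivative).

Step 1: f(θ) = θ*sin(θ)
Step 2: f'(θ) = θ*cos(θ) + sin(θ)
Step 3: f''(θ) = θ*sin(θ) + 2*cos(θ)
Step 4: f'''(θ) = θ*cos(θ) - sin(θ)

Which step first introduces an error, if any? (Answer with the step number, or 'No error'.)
Step 3

Step 3 is incorrect due to a sign flip.
The step shows: θ*sin(θ) + 2*cos(θ)
The correct value should be: -θ*sin(θ) + 2*cos(θ)

Explanation: The sign of one term was flipped: the term -θ*sin(θ) was incorrectly written as θ*sin(θ)
The later steps are derived from this incorrect expression, so the error originates in Step 3.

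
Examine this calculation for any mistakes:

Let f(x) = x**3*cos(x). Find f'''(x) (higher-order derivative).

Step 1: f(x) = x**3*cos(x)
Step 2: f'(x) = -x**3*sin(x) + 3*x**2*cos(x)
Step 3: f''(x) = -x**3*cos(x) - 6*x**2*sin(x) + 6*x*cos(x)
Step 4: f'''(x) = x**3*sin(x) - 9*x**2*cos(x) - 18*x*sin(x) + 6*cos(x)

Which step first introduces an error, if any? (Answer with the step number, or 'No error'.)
No error

All steps in this derivation are correct.
The final answer f'''(x) = x**3*sin(x) - 9*x**2*cos(x) - 18*x*sin(x) + 6*cos(x) is valid.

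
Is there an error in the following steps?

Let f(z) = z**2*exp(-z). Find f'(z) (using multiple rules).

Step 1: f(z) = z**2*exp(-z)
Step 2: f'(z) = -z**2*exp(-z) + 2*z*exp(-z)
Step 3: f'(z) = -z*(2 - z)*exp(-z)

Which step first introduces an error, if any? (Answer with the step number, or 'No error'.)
Step 3

Step 3 is incorrect due to a sign flip.
The step shows: -z*(2 - z)*exp(-z)
The correct value should be: z*(2 - z)*exp(-z)

Explanation: The sign of the whole expression was flipped: the term z*(2 - z)*exp(-z) was incorrectly written as -z*(2 - z)*exp(-z)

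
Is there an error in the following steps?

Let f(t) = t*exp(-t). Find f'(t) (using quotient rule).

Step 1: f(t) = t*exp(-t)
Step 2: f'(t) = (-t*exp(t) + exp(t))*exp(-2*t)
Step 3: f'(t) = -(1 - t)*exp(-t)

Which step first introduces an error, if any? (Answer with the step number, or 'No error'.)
Step 3

Step 3 is incorrect due to a sign flip.
The step shows: -(1 - t)*exp(-t)
The correct value should be: (1 - t)*exp(-t)

Explanation: The sign of the whole expression was flipped: the term (1 - t)*exp(-t) was incorrectly written as -(1 - t)*exp(-t)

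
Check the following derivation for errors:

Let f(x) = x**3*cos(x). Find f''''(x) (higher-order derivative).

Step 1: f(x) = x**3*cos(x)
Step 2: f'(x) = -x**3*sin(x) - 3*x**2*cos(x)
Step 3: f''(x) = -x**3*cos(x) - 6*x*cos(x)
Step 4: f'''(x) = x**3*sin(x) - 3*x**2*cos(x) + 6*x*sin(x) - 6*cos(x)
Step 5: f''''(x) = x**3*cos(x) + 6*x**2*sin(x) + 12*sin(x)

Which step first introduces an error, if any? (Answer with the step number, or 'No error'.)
Step 2

Step 2 is incorrect due to a sign flip.
The step shows: -x**3*sin(x) - 3*x**2*cos(x)
The correct value should be: -x**3*sin(x) + 3*x**2*cos(x)

Explanation: The sign of one term was flipped: the term 3*x**2*cos(x) was incorrectly written as -3*x**2*cos(x)
The later steps are derived from this incorrect expression, so the error originates in Step 2.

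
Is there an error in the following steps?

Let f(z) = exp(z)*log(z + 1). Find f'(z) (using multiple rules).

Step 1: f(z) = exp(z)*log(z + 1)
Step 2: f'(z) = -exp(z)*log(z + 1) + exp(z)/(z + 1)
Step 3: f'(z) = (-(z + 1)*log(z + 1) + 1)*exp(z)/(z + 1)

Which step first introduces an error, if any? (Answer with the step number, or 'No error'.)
Step 2

Step 2 is incorrect due to a sign flip.
The step shows: -exp(z)*log(z + 1) + exp(z)/(z + 1)
The correct value should be: exp(z)*log(z + 1) + exp(z)/(z + 1)

Explanation: The sign of one term was flipped: the term exp(z)*log(z + 1) was incorrectly written as -exp(z)*log(z + 1)
The later steps are derived from this incorrect expression, so the error originates in Step 2.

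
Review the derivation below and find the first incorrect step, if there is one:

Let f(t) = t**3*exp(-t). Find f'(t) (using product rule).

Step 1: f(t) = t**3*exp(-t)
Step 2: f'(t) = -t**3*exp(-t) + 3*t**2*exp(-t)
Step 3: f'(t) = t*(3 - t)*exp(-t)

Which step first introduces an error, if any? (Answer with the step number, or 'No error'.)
Step 3

Step 3 is incorrect due to a wrong exponent.
The step shows: t*(3 - t)*exp(-t)
The correct value should be: t**2*(3 - t)*exp(-t)

Explanation: The exponent 2 on t was incorrectly written as 1: the term t**2*(3 - t)*exp(-t) was incorrectly written as t*(3 - t)*exp(-t)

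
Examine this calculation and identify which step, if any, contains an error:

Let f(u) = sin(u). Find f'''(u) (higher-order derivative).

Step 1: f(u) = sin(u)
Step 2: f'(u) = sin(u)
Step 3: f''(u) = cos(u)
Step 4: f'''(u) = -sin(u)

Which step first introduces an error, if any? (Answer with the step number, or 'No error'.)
Step 2

Step 2 is incorrect due to a wrong trig function.
The step shows: sin(u)
The correct value should be: cos(u)

Explanation: cos(u) was incorrectly written as sin(u): the term cos(u) was incorrectly written as sin(u)
The later steps are derived from this incorrect expression, so the error originates in Step 2.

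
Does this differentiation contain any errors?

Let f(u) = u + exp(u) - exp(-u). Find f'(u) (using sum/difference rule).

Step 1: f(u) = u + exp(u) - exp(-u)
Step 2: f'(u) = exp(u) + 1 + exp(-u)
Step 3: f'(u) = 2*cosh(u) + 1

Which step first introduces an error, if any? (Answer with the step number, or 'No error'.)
No error

All steps in this derivation are correct.
The final answer f'(u) = 2*cosh(u) + 1 is valid.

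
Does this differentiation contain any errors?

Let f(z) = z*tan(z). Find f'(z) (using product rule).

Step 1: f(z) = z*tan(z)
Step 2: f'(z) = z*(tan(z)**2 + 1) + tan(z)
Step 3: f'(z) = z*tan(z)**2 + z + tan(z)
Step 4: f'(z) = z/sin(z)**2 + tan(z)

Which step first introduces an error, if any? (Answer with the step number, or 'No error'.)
Step 4

Step 4 is incorrect due to a wrong trig function.
The step shows: z/sin(z)**2 + tan(z)
The correct value should be: z/cos(z)**2 + tan(z)

Explanation: cos(z) was incorrectly written as sin(z): the term z/cos(z)**2 was incorrectly written as z/sin(z)**2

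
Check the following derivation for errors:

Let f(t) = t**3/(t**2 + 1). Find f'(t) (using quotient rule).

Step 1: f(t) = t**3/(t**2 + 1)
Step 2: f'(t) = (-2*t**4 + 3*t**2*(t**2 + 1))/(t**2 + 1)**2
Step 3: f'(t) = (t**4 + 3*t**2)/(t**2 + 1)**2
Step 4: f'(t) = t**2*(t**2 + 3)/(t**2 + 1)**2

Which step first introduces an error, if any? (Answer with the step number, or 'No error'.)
No error

All steps in this derivation are correct.
The final answer f'(t) = t**2*(t**2 + 3)/(t**2 + 1)**2 is valid.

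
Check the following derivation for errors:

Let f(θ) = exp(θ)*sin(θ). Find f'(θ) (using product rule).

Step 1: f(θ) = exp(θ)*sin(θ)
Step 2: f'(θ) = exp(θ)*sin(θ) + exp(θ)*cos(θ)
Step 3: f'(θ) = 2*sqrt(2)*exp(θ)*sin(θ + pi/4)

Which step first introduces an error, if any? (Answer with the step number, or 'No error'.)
Step 3

Step 3 is incorrect due to a wrong exponent.
The step shows: 2*sqrt(2)*exp(θ)*sin(θ + pi/4)
The correct value should be: sqrt(2)*exp(θ)*sin(θ + pi/4)

Explanation: The exponent 1/2 on 2 was incorrectly written as 3/2: the term sqrt(2)*exp(θ)*sin(θ + pi/4) was incorrectly written as 2*sqrt(2)*exp(θ)*sin(θ + pi/4)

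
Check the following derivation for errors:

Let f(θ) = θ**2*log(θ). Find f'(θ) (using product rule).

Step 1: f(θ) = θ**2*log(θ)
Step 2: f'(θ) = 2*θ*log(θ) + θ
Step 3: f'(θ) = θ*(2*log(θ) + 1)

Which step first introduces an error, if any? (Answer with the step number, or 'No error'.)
No error

All steps in this derivation are correct.
The final answer f'(θ) = θ*(2*log(θ) + 1) is valid.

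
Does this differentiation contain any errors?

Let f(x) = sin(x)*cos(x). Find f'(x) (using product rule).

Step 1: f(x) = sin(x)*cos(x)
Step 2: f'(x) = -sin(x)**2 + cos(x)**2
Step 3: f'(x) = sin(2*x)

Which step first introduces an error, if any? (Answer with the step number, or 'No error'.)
Step 3

Step 3 is incorrect due to a wrong trig function.
The step shows: sin(2*x)
The correct value should be: cos(2*x)

Explanation: cos(2*x) was incorrectly written as sin(2*x): the term cos(2*x) was incorrectly written as sin(2*x)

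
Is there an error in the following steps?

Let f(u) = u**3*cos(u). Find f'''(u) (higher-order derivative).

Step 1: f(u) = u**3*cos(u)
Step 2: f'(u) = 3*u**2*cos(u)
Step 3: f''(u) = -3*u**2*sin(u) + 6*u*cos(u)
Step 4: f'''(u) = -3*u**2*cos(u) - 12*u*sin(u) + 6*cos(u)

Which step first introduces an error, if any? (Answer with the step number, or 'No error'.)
Step 2

Step 2 is incorrect due to a dropped term.
The step shows: 3*u**2*cos(u)
The correct value should be: -u**3*sin(u) + 3*u**2*cos(u)

Explanation: A term was dropped: the term -u**3*sin(u) was incorrectly omitted
The later steps are derived from this incorrect expression, so the error originates in Step 2.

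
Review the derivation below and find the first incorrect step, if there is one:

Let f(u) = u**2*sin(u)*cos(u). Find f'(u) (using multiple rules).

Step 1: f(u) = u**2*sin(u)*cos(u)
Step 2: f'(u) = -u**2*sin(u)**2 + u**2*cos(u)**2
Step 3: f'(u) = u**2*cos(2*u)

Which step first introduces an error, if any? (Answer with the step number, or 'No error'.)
Step 2

Step 2 is incorrect due to a dropped term.
The step shows: -u**2*sin(u)**2 + u**2*cos(u)**2
The correct value should be: -u**2*sin(u)**2 + u**2*cos(u)**2 + 2*u*sin(u)*cos(u)

Explanation: A term was dropped: the term 2*u*sin(u)*cos(u) was incorrectly omitted
The later steps are derived from this incorrect expression, so the error originates in Step 2.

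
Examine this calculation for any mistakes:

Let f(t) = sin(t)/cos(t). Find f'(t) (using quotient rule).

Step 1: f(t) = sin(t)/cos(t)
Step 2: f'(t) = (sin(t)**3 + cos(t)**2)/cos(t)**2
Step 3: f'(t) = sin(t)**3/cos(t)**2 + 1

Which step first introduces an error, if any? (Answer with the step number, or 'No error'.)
Step 2

Step 2 is incorrect due to a wrong exponent.
The step shows: (sin(t)**3 + cos(t)**2)/cos(t)**2
The correct value should be: (sin(t)**2 + cos(t)**2)/cos(t)**2

Explanation: The exponent 2 on sin(t) was incorrectly written as 3: the term (sin(t)**2 + cos(t)**2)/cos(t)**2 was incorrectly written as (sin(t)**3 + cos(t)**2)/cos(t)**2
The later steps are derived from this incorrect expression, so the error originates in Step 2.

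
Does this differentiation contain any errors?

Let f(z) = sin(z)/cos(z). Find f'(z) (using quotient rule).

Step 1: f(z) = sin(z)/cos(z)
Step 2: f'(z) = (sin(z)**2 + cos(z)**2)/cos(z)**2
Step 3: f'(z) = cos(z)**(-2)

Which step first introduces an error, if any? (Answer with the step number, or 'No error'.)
No error

All steps in this derivation are correct.
The final answer f'(z) = cos(z)**(-2) is valid.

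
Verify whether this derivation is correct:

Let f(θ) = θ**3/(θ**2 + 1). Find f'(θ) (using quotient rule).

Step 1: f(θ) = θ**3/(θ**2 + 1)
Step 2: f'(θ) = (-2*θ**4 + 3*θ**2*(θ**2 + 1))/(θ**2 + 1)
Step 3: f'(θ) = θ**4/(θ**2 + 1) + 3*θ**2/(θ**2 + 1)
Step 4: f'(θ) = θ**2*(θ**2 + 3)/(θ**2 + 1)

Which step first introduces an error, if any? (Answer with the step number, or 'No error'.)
Step 2

Step 2 is incorrect due to a wrong exponent.
The step shows: (-2*θ**4 + 3*θ**2*(θ**2 + 1))/(θ**2 + 1)
The correct value should be: (-2*θ**4 + 3*θ**2*(θ**2 + 1))/(θ**2 + 1)**2

Explanation: The exponent -2 on θ**2 + 1 was incorrectly written as -1: the term (-2*θ**4 + 3*θ**2*(θ**2 + 1))/(θ**2 + 1)**2 was incorrectly written as (-2*θ**4 + 3*θ**2*(θ**2 + 1))/(θ**2 + 1)
The later steps are derived from this incorrect expression, so the error originates in Step 2.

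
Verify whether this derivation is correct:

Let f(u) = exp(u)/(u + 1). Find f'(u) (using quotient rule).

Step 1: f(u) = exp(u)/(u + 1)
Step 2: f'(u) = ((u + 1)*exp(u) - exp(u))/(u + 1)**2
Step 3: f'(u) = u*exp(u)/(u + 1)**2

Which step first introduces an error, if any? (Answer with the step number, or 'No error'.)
No error

All steps in this derivation are correct.
The final answer f'(u) = u*exp(u)/(u + 1)**2 is valid.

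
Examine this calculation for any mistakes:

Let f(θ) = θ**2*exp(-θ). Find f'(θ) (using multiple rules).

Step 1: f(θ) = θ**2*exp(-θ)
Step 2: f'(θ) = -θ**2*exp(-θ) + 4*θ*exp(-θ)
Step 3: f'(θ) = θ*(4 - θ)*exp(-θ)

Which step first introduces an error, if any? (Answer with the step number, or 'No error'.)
Step 2

Step 2 is incorrect due to a wrong coefficient.
The step shows: -θ**2*exp(-θ) + 4*θ*exp(-θ)
The correct value should be: -θ**2*exp(-θ) + 2*θ*exp(-θ)

Explanation: The coefficient 2 was incorrectly written as 4: the term 2*θ*exp(-θ) was incorrectly written as 4*θ*exp(-θ)
The later steps are derived from this incorrect expression, so the error originates in Step 2.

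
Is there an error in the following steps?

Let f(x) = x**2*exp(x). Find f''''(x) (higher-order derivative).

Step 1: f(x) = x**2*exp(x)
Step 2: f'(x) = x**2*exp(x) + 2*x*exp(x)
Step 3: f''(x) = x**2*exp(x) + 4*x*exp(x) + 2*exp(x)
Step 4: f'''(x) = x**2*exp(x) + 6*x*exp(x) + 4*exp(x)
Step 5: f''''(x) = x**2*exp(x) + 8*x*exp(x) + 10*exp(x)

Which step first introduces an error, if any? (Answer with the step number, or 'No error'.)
Step 4

Step 4 is incorrect due to a wrong coefficient.
The step shows: x**2*exp(x) + 6*x*exp(x) + 4*exp(x)
The correct value should be: x**2*exp(x) + 6*x*exp(x) + 6*exp(x)

Explanation: The coefficient 6 was incorrectly written as 4: the term 6*exp(x) was incorrectly written as 4*exp(x)
The later steps are derived from this incorrect expression, so the error originates in Step 4.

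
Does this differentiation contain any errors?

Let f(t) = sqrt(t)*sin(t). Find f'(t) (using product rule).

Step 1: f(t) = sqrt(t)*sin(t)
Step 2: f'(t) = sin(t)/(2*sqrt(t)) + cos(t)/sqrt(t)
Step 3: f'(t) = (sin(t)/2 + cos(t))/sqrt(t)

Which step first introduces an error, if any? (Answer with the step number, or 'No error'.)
Step 2

Step 2 is incorrect due to a wrong exponent.
The step shows: sin(t)/(2*sqrt(t)) + cos(t)/sqrt(t)
The correct value should be: sqrt(t)*cos(t) + sin(t)/(2*sqrt(t))

Explanation: The exponent 1/2 on t was incorrectly written as -1/2: the term sqrt(t)*cos(t) was incorrectly written as cos(t)/sqrt(t)
The later steps are derived from this incorrect expression, so the error originates in Step 2.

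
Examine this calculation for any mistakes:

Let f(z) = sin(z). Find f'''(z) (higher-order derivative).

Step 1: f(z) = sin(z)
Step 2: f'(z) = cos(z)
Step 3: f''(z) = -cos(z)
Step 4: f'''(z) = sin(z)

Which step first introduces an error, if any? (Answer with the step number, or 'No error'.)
Step 3

Step 3 is incorrect due to a wrong trig function.
The step shows: -cos(z)
The correct value should be: -sin(z)

Explanation: sin(z) was incorrectly written as cos(z): the term -sin(z) was incorrectly written as -cos(z)
The later steps are derived from this incorrect expression, so the error originates in Step 3.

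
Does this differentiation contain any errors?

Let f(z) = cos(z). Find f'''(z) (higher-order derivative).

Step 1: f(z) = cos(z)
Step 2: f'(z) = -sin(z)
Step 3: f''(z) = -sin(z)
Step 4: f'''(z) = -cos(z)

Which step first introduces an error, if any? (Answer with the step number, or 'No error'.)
Step 3

Step 3 is incorrect due to a wrong trig function.
The step shows: -sin(z)
The correct value should be: -cos(z)

Explanation: cos(z) was incorrectly written as sin(z): the term -cos(z) was incorrectly written as -sin(z)
The later steps are derived from this incorrect expression, so the error originates in Step 3.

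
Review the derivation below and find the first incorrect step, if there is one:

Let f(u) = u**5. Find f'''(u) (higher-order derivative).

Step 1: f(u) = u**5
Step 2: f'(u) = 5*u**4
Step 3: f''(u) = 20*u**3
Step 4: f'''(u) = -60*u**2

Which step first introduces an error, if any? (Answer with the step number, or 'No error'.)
Step 4

Step 4 is incorrect due to a sign flip.
The step shows: -60*u**2
The correct value should be: 60*u**2

Explanation: The sign of the whole expression was flipped: the term 60*u**2 was incorrectly written as -60*u**2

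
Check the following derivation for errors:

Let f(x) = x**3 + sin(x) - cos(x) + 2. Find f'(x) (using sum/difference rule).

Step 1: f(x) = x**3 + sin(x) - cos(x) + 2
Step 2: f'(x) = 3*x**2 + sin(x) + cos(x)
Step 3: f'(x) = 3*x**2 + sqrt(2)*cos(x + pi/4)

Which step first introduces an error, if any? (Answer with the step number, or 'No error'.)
Step 3

Step 3 is incorrect due to a wrong trig function.
The step shows: 3*x**2 + sqrt(2)*cos(x + pi/4)
The correct value should be: 3*x**2 + sqrt(2)*sin(x + pi/4)

Explanation: sin(x + pi/4) was incorrectly written as cos(x + pi/4): the term sqrt(2)*sin(x + pi/4) was incorrectly written as sqrt(2)*cos(x + pi/4)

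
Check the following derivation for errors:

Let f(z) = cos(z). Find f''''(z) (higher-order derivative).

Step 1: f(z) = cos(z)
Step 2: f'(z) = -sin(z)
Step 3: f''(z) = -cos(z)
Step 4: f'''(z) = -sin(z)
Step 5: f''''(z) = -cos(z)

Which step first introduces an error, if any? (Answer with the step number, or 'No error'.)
Step 4

Step 4 is incorrect due to a sign flip.
The step shows: -sin(z)
The correct value should be: sin(z)

Explanation: The sign of the whole expression was flipped: the term sin(z) was incorrectly written as -sin(z)
The later steps are derived from this incorrect expression, so the error originates in Step 4.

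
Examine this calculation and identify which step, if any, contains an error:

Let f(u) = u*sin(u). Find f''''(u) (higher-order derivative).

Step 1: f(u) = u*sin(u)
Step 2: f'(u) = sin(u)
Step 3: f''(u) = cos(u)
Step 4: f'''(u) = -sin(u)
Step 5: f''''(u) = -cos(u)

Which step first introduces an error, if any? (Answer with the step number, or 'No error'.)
Step 2

Step 2 is incorrect due to a dropped term.
The step shows: sin(u)
The correct value should be: u*cos(u) + sin(u)

Explanation: A term was dropped: the term u*cos(u) was incorrectly omitted
The later steps are derived from this incorrect expression, so the error originates in Step 2.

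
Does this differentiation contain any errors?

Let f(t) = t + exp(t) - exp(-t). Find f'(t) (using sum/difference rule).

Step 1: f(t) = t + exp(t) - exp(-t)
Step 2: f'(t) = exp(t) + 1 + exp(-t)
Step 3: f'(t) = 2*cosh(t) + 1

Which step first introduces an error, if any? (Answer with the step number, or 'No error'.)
No error

All steps in this derivation are correct.
The final answer f'(t) = 2*cosh(t) + 1 is valid.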